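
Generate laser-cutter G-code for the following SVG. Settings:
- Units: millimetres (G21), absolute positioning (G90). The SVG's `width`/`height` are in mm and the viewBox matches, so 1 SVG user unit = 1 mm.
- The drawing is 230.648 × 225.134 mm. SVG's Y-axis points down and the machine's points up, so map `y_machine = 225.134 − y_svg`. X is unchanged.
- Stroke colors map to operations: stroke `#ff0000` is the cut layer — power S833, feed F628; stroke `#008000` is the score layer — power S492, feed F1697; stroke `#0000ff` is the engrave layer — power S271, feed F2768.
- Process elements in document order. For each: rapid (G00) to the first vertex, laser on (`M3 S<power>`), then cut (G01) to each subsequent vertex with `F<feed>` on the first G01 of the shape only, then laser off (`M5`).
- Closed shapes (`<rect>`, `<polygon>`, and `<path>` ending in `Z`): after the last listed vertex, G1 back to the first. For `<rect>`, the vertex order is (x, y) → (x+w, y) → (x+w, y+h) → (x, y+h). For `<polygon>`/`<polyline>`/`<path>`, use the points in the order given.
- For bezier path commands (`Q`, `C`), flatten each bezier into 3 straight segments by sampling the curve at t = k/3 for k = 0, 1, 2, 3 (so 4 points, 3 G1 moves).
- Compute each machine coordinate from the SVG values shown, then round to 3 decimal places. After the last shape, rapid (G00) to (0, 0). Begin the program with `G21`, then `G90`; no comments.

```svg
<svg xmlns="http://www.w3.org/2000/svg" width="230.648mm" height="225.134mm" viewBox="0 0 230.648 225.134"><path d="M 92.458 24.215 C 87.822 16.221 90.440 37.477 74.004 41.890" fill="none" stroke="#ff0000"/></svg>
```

G21
G90
G00 X92.458 Y200.919
M3 S833
G01 X89.266 Y200.870 F628
G01 X85.063 Y191.564
G01 X74.004 Y183.244
M5
G00 X0.000 Y0.000

viewBox `0 0 230.648 225.134` with mm width/height → 1 unit = 1 mm. Flip: y_m = 225.134 − y_svg.

**Shape 1** — `<path>` cubic bezier, stroke `#ff0000` → cut (S833, F628). Control points (SVG): P0=(92.458,24.215), P1=(87.822,16.221), P2=(90.440,37.477), P3=(74.004,41.890); sampled at t=k/3. Machine vertices: (92.458,200.919) → (89.266,200.870) → (85.063,191.564) → (74.004,183.244). Open path.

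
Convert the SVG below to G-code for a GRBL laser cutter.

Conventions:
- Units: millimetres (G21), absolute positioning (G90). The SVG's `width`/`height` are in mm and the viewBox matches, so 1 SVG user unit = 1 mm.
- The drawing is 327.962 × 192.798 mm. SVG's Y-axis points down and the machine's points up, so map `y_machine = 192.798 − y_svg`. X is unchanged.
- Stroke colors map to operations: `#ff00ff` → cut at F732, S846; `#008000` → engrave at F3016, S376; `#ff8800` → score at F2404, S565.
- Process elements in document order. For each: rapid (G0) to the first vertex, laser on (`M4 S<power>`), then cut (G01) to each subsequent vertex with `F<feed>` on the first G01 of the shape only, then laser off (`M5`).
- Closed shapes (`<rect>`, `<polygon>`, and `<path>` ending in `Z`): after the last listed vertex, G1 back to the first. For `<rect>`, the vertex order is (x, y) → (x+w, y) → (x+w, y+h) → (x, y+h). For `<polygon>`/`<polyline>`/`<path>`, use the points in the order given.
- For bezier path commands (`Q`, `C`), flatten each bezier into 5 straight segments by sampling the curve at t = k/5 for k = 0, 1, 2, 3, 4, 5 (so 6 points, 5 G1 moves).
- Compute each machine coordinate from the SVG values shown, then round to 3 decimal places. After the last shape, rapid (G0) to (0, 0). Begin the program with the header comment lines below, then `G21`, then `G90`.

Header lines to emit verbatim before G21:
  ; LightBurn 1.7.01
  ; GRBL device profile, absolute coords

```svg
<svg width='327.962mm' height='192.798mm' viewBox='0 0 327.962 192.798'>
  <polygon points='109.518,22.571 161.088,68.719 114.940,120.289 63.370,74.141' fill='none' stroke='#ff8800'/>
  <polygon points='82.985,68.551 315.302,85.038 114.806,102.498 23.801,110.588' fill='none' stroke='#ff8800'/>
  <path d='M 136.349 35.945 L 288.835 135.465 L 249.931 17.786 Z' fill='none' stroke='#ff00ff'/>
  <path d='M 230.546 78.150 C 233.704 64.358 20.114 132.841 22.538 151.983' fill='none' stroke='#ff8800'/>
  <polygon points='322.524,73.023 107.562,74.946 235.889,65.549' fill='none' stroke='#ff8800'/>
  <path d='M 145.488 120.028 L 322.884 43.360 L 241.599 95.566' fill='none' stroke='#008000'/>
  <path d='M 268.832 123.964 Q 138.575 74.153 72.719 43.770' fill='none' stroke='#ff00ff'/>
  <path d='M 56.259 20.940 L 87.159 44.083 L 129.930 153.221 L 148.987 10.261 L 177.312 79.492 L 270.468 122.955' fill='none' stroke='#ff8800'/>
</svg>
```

; LightBurn 1.7.01
; GRBL device profile, absolute coords
G21
G90
G0 X109.518 Y170.227
M4 S565
G01 X161.088 Y124.079 F2404
G01 X114.940 Y72.509
G01 X63.370 Y118.657
G01 X109.518 Y170.227
M5
G0 X82.985 Y124.247
M4 S565
G01 X315.302 Y107.760 F2404
G01 X114.806 Y90.300
G01 X23.801 Y82.210
G01 X82.985 Y124.247
M5
G0 X136.349 Y156.853
M4 S846
G01 X288.835 Y57.333 F732
G01 X249.931 Y175.012
G01 X136.349 Y156.853
M5
G0 X230.546 Y114.648
M4 S565
G01 X209.893 Y114.103 F2404
G01 X157.993 Y100.130
G01 X95.619 Y79.046
G01 X43.543 Y57.168
G01 X22.538 Y40.815
M5
G0 X322.524 Y119.775
M4 S565
G01 X107.562 Y117.852 F2404
G01 X235.889 Y127.249
G01 X322.524 Y119.775
M5
G0 X145.488 Y72.770
M4 S376
G01 X322.884 Y149.438 F3016
G01 X241.599 Y97.232
M5
G0 X268.832 Y68.834
M4 S846
G01 X219.305 Y87.981 F732
G01 X174.931 Y105.574
G01 X135.708 Y121.613
G01 X101.637 Y136.098
G01 X72.719 Y149.028
M5
G0 X56.259 Y171.858
M4 S565
G01 X87.159 Y148.715 F2404
G01 X129.930 Y39.577
G01 X148.987 Y182.537
G01 X177.312 Y113.306
G01 X270.468 Y69.843
M5
G0 X0.000 Y0.000

1 u = 1 mm; y_m = 192.798 − y.

[1] `<polygon>` regular polygon, #ff8800→score S565 F2404: (109.518,170.227) → (161.088,124.079) → (114.940,72.509) → (63.370,118.657) → (109.518,170.227) (closed)

[2] `<polygon>` closed polygon, #ff8800→score S565 F2404: (82.985,124.247) → (315.302,107.760) → (114.806,90.300) → (23.801,82.210) → (82.985,124.247) (closed)

[3] `<path>` closed polygon, #ff00ff→cut S846 F732: (136.349,156.853) → (288.835,57.333) → (249.931,175.012) → (136.349,156.853) (closed)

[4] `<path>` cubic bezier, #ff8800→score S565 F2404: (230.546,114.648) → (209.893,114.103) → (157.993,100.130) → (95.619,79.046) → (43.543,57.168) → (22.538,40.815)

[5] `<polygon>` closed polygon, #ff8800→score S565 F2404: (322.524,119.775) → (107.562,117.852) → (235.889,127.249) → (322.524,119.775) (closed)

[6] `<path>` open polyline, #008000→engrave S376 F3016: (145.488,72.770) → (322.884,149.438) → (241.599,97.232)

[7] `<path>` quadratic bezier, #ff00ff→cut S846 F732: (268.832,68.834) → (219.305,87.981) → (174.931,105.574) → (135.708,121.613) → (101.637,136.098) → (72.719,149.028)

[8] `<path>` open polyline, #ff8800→score S565 F2404: (56.259,171.858) → (87.159,148.715) → (129.930,39.577) → (148.987,182.537) → (177.312,113.306) → (270.468,69.843)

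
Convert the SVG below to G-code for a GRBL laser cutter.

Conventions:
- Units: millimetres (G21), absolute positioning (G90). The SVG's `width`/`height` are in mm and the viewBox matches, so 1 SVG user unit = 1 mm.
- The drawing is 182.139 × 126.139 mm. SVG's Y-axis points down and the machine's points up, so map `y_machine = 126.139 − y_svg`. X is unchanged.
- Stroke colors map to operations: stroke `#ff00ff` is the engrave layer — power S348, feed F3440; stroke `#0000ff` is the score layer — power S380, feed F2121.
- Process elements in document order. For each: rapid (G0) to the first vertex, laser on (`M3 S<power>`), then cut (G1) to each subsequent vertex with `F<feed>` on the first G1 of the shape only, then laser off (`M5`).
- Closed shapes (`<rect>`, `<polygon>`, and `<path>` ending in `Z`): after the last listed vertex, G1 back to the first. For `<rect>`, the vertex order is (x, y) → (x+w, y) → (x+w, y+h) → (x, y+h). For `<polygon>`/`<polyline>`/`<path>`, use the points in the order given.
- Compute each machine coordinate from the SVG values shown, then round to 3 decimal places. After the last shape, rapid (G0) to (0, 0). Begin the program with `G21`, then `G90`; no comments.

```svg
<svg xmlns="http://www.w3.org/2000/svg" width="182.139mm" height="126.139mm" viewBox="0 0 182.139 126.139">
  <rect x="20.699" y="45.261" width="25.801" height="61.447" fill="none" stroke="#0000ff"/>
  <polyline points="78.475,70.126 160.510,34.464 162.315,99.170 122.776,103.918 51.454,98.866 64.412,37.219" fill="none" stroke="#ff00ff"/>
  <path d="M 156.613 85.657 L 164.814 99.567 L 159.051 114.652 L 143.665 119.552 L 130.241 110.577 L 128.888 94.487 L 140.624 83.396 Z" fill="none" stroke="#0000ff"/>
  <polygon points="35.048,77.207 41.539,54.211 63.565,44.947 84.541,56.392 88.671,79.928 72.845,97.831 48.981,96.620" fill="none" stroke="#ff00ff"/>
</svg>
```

1 u = 1 mm; y_m = 126.139 − y.

[1] `<rect>` rectangle, #0000ff→score S380 F2121: (20.699,80.878) → (46.500,80.878) → (46.500,19.431) → (20.699,19.431) → (20.699,80.878) (closed)

[2] `<polyline>` open polyline, #ff00ff→engrave S348 F3440: (78.475,56.013) → (160.510,91.675) → (162.315,26.969) → (122.776,22.221) → (51.454,27.273) → (64.412,88.920)

[3] `<path>` regular polygon, #0000ff→score S380 F2121: (156.613,40.482) → (164.814,26.572) → (159.051,11.487) → (143.665,6.587) → (130.241,15.562) → (128.888,31.652) → (140.624,42.743) → (156.613,40.482) (closed)

[4] `<polygon>` regular polygon, #ff00ff→engrave S348 F3440: (35.048,48.932) → (41.539,71.928) → (63.565,81.192) → (84.541,69.747) → (88.671,46.211) → (72.845,28.308) → (48.981,29.519) → (35.048,48.932) (closed)

G21
G90
G0 X20.699 Y80.878
M3 S380
G1 X46.500 Y80.878 F2121
G1 X46.500 Y19.431
G1 X20.699 Y19.431
G1 X20.699 Y80.878
M5
G0 X78.475 Y56.013
M3 S348
G1 X160.510 Y91.675 F3440
G1 X162.315 Y26.969
G1 X122.776 Y22.221
G1 X51.454 Y27.273
G1 X64.412 Y88.920
M5
G0 X156.613 Y40.482
M3 S380
G1 X164.814 Y26.572 F2121
G1 X159.051 Y11.487
G1 X143.665 Y6.587
G1 X130.241 Y15.562
G1 X128.888 Y31.652
G1 X140.624 Y42.743
G1 X156.613 Y40.482
M5
G0 X35.048 Y48.932
M3 S348
G1 X41.539 Y71.928 F3440
G1 X63.565 Y81.192
G1 X84.541 Y69.747
G1 X88.671 Y46.211
G1 X72.845 Y28.308
G1 X48.981 Y29.519
G1 X35.048 Y48.932
M5
G0 X0.000 Y0.000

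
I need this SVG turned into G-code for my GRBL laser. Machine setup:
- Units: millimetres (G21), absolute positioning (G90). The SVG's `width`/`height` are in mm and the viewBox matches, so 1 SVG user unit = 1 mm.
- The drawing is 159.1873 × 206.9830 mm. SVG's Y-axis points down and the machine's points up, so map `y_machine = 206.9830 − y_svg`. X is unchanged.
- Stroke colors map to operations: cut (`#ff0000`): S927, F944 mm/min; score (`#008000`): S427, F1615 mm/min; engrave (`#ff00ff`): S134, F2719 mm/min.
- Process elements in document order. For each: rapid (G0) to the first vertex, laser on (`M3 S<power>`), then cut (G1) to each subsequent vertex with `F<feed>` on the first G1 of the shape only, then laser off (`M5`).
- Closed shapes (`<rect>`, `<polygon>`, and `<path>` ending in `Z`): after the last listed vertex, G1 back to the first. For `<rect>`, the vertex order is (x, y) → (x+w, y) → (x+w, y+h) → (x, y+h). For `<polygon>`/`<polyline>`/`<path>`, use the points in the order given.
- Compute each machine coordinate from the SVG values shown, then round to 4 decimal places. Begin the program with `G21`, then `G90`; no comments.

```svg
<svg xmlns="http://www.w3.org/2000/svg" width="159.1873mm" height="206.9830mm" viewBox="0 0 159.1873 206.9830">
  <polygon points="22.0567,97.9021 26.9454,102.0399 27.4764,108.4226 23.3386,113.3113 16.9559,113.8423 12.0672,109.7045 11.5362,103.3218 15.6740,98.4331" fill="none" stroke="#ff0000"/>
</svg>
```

Since the viewBox matches the mm dimensions, user units are millimetres directly. The only transform is the Y-flip y_m = 206.9830 − y_svg.

Shape 1 is a regular polygon drawn with `<polygon>`. Its stroke #ff0000 means cut at S927, F944. After flipping Y the toolpath is (22.0567,109.0809) → (26.9454,104.9431) → (27.4764,98.5604) → (23.3386,93.6717) → (16.9559,93.1407) → (12.0672,97.2785) → (11.5362,103.6612) → (15.6740,108.5499) → (22.0567,109.0809), returning to the start.

G21
G90
G0 X22.0567 Y109.0809
M3 S927
G1 X26.9454 Y104.9431 F944
G1 X27.4764 Y98.5604
G1 X23.3386 Y93.6717
G1 X16.9559 Y93.1407
G1 X12.0672 Y97.2785
G1 X11.5362 Y103.6612
G1 X15.6740 Y108.5499
G1 X22.0567 Y109.0809
M5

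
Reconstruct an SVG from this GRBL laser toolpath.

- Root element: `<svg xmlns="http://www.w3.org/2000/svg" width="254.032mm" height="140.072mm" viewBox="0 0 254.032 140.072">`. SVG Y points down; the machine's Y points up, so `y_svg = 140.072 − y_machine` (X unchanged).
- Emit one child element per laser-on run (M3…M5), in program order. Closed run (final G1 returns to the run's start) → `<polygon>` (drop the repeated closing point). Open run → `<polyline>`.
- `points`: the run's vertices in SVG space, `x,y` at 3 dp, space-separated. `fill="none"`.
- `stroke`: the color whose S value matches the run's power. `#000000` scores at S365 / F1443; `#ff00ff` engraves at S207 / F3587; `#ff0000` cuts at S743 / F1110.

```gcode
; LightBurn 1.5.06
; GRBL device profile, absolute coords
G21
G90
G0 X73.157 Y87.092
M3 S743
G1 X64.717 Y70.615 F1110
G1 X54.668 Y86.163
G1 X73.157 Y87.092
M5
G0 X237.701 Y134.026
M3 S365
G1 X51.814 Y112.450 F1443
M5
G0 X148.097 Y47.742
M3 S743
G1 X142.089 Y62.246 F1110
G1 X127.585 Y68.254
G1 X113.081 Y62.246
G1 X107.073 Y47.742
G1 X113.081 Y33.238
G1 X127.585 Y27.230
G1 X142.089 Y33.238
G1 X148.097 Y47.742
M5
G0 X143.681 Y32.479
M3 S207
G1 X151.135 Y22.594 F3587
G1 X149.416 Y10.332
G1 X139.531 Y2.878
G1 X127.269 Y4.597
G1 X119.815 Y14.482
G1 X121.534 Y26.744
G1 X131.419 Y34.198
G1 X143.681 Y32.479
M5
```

Each laser-on run becomes one SVG element. Flip Y back into SVG space with y_svg = 140.072 − y_machine.

Run 1: power S743 maps to stroke `#ff0000` (cut). The run returns to its start, so emit a `<polygon>` with points (Y-flipped): 73.157,52.980 64.717,69.457 54.668,53.909.

Run 2: S365 ⇒ score layer `#000000`. The run is open, so emit a `<polyline>` with points (Y-flipped): 237.701,6.046 51.814,27.622.

Run 3: power S743 maps to stroke `#ff0000` (cut). The run returns to its start, so emit a `<polygon>` with points (Y-flipped): 148.097,92.330 142.089,77.826 127.585,71.818 113.081,77.826 107.073,92.330 113.081,106.834 127.585,112.842 142.089,106.834.

Run 4: S207 ⇒ engrave layer `#ff00ff`. The run returns to its start, so emit a `<polygon>` with points (Y-flipped): 143.681,107.593 151.135,117.478 149.416,129.740 139.531,137.194 127.269,135.475 119.815,125.590 121.534,113.328 131.419,105.874.

<svg xmlns="http://www.w3.org/2000/svg" width="254.032mm" height="140.072mm" viewBox="0 0 254.032 140.072">
  <polygon points="73.157,52.980 64.717,69.457 54.668,53.909" fill="none" stroke="#ff0000"/>
  <polyline points="237.701,6.046 51.814,27.622" fill="none" stroke="#000000"/>
  <polygon points="148.097,92.330 142.089,77.826 127.585,71.818 113.081,77.826 107.073,92.330 113.081,106.834 127.585,112.842 142.089,106.834" fill="none" stroke="#ff0000"/>
  <polygon points="143.681,107.593 151.135,117.478 149.416,129.740 139.531,137.194 127.269,135.475 119.815,125.590 121.534,113.328 131.419,105.874" fill="none" stroke="#ff00ff"/>
</svg>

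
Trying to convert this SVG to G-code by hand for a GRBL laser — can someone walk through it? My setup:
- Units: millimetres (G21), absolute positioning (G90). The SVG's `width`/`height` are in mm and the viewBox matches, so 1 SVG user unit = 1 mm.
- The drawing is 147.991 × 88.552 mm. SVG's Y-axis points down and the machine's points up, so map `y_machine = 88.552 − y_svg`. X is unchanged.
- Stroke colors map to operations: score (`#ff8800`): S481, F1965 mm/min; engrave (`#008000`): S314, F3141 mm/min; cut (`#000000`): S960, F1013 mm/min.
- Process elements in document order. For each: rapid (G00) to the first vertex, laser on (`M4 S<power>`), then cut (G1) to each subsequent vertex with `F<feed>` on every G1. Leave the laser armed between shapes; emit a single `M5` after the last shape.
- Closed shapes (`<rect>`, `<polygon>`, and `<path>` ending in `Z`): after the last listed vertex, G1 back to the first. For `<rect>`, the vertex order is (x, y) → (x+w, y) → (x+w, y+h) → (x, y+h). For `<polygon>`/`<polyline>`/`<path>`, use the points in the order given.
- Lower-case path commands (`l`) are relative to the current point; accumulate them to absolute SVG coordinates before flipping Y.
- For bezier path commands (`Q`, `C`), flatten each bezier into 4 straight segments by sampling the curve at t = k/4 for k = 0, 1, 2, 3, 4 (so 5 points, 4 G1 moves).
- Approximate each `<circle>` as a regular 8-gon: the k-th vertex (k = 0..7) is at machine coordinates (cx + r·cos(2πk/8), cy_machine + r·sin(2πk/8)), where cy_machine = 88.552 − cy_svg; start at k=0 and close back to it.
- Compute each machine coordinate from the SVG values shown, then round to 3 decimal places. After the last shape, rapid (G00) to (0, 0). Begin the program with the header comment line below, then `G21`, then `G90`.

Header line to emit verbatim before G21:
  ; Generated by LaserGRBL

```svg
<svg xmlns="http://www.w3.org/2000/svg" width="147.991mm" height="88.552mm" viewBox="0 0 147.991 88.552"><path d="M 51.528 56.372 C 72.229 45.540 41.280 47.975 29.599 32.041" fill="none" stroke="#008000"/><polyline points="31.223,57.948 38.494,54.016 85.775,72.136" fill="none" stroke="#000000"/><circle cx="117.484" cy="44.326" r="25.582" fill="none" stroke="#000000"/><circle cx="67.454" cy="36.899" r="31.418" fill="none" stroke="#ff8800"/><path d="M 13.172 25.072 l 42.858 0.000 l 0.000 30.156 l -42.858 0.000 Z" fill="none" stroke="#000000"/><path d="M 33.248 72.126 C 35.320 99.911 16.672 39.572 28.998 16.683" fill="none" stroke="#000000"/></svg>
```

Since the viewBox matches the mm dimensions, user units are millimetres directly. The only transform is the Y-flip y_m = 88.552 − y_svg.

Shape 1 is a cubic bezier drawn with `<path>`. Its stroke #008000 means engrave at S314, F3141. After flipping Y the toolpath is (51.528,32.180) → (58.477,38.311) → (52.707,42.432) → (40.864,47.510) → (29.599,56.511).

Shape 2 is a open polyline drawn with `<polyline>`. Its stroke #000000 means cut at S960, F1013. After flipping Y the toolpath is (31.223,30.604) → (38.494,34.536) → (85.775,16.416).

Shape 3 is a circle drawn with `<circle>`. Its stroke #000000 means cut at S960, F1013. After flipping Y the toolpath is (143.066,44.226) → (135.573,62.315) → (117.484,69.808) → (99.395,62.315) → (91.902,44.226) → (99.395,26.137) → (117.484,18.644) → (135.573,26.137) → (143.066,44.226), returning to the start.

Shape 4 is a circle drawn with `<circle>`. Its stroke #ff8800 means score at S481, F1965. After flipping Y the toolpath is (98.872,51.653) → (89.670,73.869) → (67.454,83.071) → (45.238,73.869) → (36.036,51.653) → (45.238,29.437) → (67.454,20.235) → (89.670,29.437) → (98.872,51.653), returning to the start.

Shape 5 is a rectangle drawn with `<path>`. Its stroke #000000 means cut at S960, F1013. After flipping Y the toolpath is (13.172,63.480) → (56.030,63.480) → (56.030,33.324) → (13.172,33.324) → (13.172,63.480), returning to the start.

Shape 6 is a cubic bezier drawn with `<path>`. Its stroke #000000 means cut at S960, F1013. After flipping Y the toolpath is (33.248,16.426) → (31.725,10.148) → (27.278,25.145) → (24.753,49.642) → (28.998,71.869).

; Generated by LaserGRBL
G21
G90
G00 X51.528 Y32.180
M4 S314
G1 X58.477 Y38.311 F3141
G1 X52.707 Y42.432 F3141
G1 X40.864 Y47.510 F3141
G1 X29.599 Y56.511 F3141
G00 X31.223 Y30.604
M4 S960
G1 X38.494 Y34.536 F1013
G1 X85.775 Y16.416 F1013
G00 X143.066 Y44.226
M4 S960
G1 X135.573 Y62.315 F1013
G1 X117.484 Y69.808 F1013
G1 X99.395 Y62.315 F1013
G1 X91.902 Y44.226 F1013
G1 X99.395 Y26.137 F1013
G1 X117.484 Y18.644 F1013
G1 X135.573 Y26.137 F1013
G1 X143.066 Y44.226 F1013
G00 X98.872 Y51.653
M4 S481
G1 X89.670 Y73.869 F1965
G1 X67.454 Y83.071 F1965
G1 X45.238 Y73.869 F1965
G1 X36.036 Y51.653 F1965
G1 X45.238 Y29.437 F1965
G1 X67.454 Y20.235 F1965
G1 X89.670 Y29.437 F1965
G1 X98.872 Y51.653 F1965
G00 X13.172 Y63.480
M4 S960
G1 X56.030 Y63.480 F1013
G1 X56.030 Y33.324 F1013
G1 X13.172 Y33.324 F1013
G1 X13.172 Y63.480 F1013
G00 X33.248 Y16.426
M4 S960
G1 X31.725 Y10.148 F1013
G1 X27.278 Y25.145 F1013
G1 X24.753 Y49.642 F1013
G1 X28.998 Y71.869 F1013
M5
G00 X0.000 Y0.000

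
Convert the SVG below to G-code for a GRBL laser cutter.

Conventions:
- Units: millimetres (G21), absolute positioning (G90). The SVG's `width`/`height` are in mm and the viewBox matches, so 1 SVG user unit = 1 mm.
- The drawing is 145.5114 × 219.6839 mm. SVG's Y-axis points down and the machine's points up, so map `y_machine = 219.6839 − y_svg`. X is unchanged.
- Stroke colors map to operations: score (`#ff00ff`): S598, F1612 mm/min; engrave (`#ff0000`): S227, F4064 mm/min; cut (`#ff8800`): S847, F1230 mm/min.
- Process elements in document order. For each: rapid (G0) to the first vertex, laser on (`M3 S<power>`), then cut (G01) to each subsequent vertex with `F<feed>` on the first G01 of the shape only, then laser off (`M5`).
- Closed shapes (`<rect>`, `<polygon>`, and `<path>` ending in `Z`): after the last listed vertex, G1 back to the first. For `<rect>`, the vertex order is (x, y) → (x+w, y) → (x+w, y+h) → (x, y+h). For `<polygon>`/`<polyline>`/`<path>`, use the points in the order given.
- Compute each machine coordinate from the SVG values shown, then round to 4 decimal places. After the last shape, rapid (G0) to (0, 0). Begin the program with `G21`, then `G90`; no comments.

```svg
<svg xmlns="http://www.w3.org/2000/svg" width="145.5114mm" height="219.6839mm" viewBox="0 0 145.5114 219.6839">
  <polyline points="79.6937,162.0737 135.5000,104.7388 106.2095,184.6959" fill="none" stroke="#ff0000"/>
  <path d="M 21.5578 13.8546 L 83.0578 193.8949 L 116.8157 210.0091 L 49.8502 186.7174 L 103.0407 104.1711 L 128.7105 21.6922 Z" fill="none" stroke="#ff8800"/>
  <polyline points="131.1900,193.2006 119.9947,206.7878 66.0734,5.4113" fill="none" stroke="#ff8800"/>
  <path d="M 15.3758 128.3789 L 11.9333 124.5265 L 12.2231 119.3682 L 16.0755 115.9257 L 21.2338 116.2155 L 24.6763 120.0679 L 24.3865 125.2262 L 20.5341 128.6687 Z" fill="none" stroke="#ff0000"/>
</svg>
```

G21
G90
G0 X79.6937 Y57.6102
M3 S227
G01 X135.5000 Y114.9451 F4064
G01 X106.2095 Y34.9880
M5
G0 X21.5578 Y205.8293
M3 S847
G01 X83.0578 Y25.7890 F1230
G01 X116.8157 Y9.6748
G01 X49.8502 Y32.9665
G01 X103.0407 Y115.5128
G01 X128.7105 Y197.9917
G01 X21.5578 Y205.8293
M5
G0 X131.1900 Y26.4833
M3 S847
G01 X119.9947 Y12.8961 F1230
G01 X66.0734 Y214.2726
M5
G0 X15.3758 Y91.3050
M3 S227
G01 X11.9333 Y95.1574 F4064
G01 X12.2231 Y100.3157
G01 X16.0755 Y103.7582
G01 X21.2338 Y103.4684
G01 X24.6763 Y99.6160
G01 X24.3865 Y94.4577
G01 X20.5341 Y91.0152
G01 X15.3758 Y91.3050
M5
G0 X0.0000 Y0.0000

1 u = 1 mm; y_m = 219.6839 − y.

[1] `<polyline>` open polyline, #ff0000→engrave S227 F4064: (79.6937,57.6102) → (135.5000,114.9451) → (106.2095,34.9880)

[2] `<path>` closed polygon, #ff8800→cut S847 F1230: (21.5578,205.8293) → (83.0578,25.7890) → (116.8157,9.6748) → (49.8502,32.9665) → (103.0407,115.5128) → (128.7105,197.9917) → (21.5578,205.8293) (closed)

[3] `<polyline>` open polyline, #ff8800→cut S847 F1230: (131.1900,26.4833) → (119.9947,12.8961) → (66.0734,214.2726)

[4] `<path>` regular polygon, #ff0000→engrave S227 F4064: (15.3758,91.3050) → (11.9333,95.1574) → (12.2231,100.3157) → (16.0755,103.7582) → (21.2338,103.4684) → (24.6763,99.6160) → (24.3865,94.4577) → (20.5341,91.0152) → (15.3758,91.3050) (closed)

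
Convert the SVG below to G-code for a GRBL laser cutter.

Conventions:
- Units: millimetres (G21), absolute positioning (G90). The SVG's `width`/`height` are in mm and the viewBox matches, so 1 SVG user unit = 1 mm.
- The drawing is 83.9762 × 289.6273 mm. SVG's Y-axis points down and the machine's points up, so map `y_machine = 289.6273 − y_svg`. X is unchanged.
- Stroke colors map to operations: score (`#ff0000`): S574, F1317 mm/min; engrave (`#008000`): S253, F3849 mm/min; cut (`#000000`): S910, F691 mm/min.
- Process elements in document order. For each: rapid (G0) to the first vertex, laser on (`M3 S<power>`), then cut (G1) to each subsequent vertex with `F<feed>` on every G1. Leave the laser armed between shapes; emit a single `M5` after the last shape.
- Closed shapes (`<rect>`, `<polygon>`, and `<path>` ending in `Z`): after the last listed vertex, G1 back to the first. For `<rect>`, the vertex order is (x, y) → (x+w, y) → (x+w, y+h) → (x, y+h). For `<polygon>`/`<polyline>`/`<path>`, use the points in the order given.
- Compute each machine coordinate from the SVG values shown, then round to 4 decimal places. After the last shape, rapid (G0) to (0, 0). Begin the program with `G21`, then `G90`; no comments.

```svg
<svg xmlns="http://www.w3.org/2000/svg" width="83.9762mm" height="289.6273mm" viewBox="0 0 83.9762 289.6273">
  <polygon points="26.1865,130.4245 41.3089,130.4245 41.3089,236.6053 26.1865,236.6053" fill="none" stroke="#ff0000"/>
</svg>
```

G21
G90
G0 X26.1865 Y159.2028
M3 S574
G1 X41.3089 Y159.2028 F1317
G1 X41.3089 Y53.0220 F1317
G1 X26.1865 Y53.0220 F1317
G1 X26.1865 Y159.2028 F1317
M5
G0 X0.0000 Y0.0000

viewBox `0 0 83.9762 289.6273` with mm width/height → 1 unit = 1 mm. Flip: y_m = 289.6273 − y_svg.

**Shape 1** — `<polygon>` rectangle, stroke `#ff0000` → score (S574, F1317). Machine vertices: (26.1865,159.2028) → (41.3089,159.2028) → (41.3089,53.0220) → (26.1865,53.0220) → (26.1865,159.2028). Closed: final G1 returns to the first vertex.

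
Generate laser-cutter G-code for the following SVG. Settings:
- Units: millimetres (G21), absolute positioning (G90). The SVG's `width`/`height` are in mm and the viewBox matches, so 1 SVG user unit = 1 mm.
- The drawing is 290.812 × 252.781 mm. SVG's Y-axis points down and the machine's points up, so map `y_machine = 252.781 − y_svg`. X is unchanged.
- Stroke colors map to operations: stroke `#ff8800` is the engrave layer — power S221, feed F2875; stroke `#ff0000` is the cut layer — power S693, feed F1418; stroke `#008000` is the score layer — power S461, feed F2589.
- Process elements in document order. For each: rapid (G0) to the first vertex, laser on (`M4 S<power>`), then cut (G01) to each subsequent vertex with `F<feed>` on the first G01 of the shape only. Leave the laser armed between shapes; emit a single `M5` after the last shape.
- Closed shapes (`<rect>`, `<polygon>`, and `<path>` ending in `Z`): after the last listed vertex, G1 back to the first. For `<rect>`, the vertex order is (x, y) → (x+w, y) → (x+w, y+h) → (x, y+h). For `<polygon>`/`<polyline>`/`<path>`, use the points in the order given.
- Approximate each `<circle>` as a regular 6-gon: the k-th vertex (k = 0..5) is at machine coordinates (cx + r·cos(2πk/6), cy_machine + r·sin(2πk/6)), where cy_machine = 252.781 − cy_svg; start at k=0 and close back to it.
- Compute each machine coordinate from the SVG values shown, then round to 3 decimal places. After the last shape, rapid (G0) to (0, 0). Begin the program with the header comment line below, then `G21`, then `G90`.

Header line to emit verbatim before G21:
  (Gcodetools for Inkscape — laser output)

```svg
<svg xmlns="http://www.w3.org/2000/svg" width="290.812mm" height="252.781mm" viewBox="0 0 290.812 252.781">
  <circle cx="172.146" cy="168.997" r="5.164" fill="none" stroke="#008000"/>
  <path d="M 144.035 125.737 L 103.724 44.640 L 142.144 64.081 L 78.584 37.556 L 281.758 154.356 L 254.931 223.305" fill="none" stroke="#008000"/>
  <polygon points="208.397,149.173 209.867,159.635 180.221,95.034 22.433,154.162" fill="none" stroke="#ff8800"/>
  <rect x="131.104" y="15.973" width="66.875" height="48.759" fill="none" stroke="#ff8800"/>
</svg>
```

Since the viewBox matches the mm dimensions, user units are millimetres directly. The only transform is the Y-flip y_m = 252.781 − y_svg.

Shape 1 is a circle drawn with `<circle>`. Its stroke #008000 means score at S461, F2589. After flipping Y the toolpath is (177.310,83.784) → (174.728,88.256) → (169.564,88.256) → (166.982,83.784) → (169.564,79.312) → (174.728,79.312) → (177.310,83.784), returning to the start.

Shape 2 is a open polyline drawn with `<path>`. Its stroke #008000 means score at S461, F2589. After flipping Y the toolpath is (144.035,127.044) → (103.724,208.141) → (142.144,188.700) → (78.584,215.225) → (281.758,98.425) → (254.931,29.476).

Shape 3 is a closed polygon drawn with `<polygon>`. Its stroke #ff8800 means engrave at S221, F2875. After flipping Y the toolpath is (208.397,103.608) → (209.867,93.146) → (180.221,157.747) → (22.433,98.619) → (208.397,103.608), returning to the start.

Shape 4 is a rectangle drawn with `<rect>`. Its stroke #ff8800 means engrave at S221, F2875. After flipping Y the toolpath is (131.104,236.808) → (197.979,236.808) → (197.979,188.049) → (131.104,188.049) → (131.104,236.808), returning to the start.

(Gcodetools for Inkscape — laser output)
G21
G90
G0 X177.310 Y83.784
M4 S461
G01 X174.728 Y88.256 F2589
G01 X169.564 Y88.256
G01 X166.982 Y83.784
G01 X169.564 Y79.312
G01 X174.728 Y79.312
G01 X177.310 Y83.784
G0 X144.035 Y127.044
M4 S461
G01 X103.724 Y208.141 F2589
G01 X142.144 Y188.700
G01 X78.584 Y215.225
G01 X281.758 Y98.425
G01 X254.931 Y29.476
G0 X208.397 Y103.608
M4 S221
G01 X209.867 Y93.146 F2875
G01 X180.221 Y157.747
G01 X22.433 Y98.619
G01 X208.397 Y103.608
G0 X131.104 Y236.808
M4 S221
G01 X197.979 Y236.808 F2875
G01 X197.979 Y188.049
G01 X131.104 Y188.049
G01 X131.104 Y236.808
M5
G0 X0.000 Y0.000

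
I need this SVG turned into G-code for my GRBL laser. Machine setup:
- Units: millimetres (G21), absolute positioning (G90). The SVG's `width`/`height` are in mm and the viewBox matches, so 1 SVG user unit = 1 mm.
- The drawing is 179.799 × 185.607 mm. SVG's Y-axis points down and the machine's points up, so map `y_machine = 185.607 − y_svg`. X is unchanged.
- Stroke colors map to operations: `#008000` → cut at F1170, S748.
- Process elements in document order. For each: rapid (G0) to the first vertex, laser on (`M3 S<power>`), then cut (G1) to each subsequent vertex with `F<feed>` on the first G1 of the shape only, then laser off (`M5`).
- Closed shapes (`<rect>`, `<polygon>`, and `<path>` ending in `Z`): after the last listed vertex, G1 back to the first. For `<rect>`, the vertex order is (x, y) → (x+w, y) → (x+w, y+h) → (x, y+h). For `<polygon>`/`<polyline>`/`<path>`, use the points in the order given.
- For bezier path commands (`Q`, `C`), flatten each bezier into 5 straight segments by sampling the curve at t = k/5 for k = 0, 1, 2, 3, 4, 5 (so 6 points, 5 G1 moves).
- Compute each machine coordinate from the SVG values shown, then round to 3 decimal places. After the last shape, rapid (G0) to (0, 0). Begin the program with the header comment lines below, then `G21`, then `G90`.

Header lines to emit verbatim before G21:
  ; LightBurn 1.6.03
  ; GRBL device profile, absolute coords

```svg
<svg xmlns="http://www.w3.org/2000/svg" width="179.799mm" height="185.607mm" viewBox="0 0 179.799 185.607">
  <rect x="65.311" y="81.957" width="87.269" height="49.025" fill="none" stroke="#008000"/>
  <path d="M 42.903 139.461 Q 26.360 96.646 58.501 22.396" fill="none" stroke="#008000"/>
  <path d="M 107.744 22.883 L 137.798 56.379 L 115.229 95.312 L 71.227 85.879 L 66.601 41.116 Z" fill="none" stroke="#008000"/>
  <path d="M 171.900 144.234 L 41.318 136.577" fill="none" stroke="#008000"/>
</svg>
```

; LightBurn 1.6.03
; GRBL device profile, absolute coords
G21
G90
G0 X65.311 Y103.650
M3 S748
G1 X152.580 Y103.650 F1170
G1 X152.580 Y54.625
G1 X65.311 Y54.625
G1 X65.311 Y103.650
M5
G0 X42.903 Y46.146
M3 S748
G1 X38.233 Y64.529 F1170
G1 X37.458 Y85.428
G1 X40.578 Y108.841
G1 X47.592 Y134.768
G1 X58.501 Y163.211
M5
G0 X107.744 Y162.724
M3 S748
G1 X137.798 Y129.228 F1170
G1 X115.229 Y90.295
G1 X71.227 Y99.728
G1 X66.601 Y144.491
G1 X107.744 Y162.724
M5
G0 X171.900 Y41.373
M3 S748
G1 X41.318 Y49.030 F1170
M5
G0 X0.000 Y0.000

viewBox `0 0 179.799 185.607` with mm width/height → 1 unit = 1 mm. Flip: y_m = 185.607 − y_svg.

**Shape 1** — `<rect>` rectangle, stroke `#008000` → cut (S748, F1170). Machine vertices: (65.311,103.650) → (152.580,103.650) → (152.580,54.625) → (65.311,54.625) → (65.311,103.650). Closed: final G1 returns to the first vertex.

**Shape 2** — `<path>` quadratic bezier, stroke `#008000` → cut (S748, F1170). Control points (SVG): P0=(42.903,139.461), P1=(26.360,96.646), P2=(58.501,22.396); sampled at t=k/5. Machine vertices: (42.903,46.146) → (38.233,64.529) → (37.458,85.428) → (40.578,108.841) → (47.592,134.768) → (58.501,163.211). Open path.

**Shape 3** — `<path>` regular polygon, stroke `#008000` → cut (S748, F1170). Machine vertices: (107.744,162.724) → (137.798,129.228) → (115.229,90.295) → (71.227,99.728) → (66.601,144.491) → (107.744,162.724). Closed: final G1 returns to the first vertex.

**Shape 4** — `<path>` line segment, stroke `#008000` → cut (S748, F1170). Machine vertices: (171.900,41.373) → (41.318,49.030). Open path.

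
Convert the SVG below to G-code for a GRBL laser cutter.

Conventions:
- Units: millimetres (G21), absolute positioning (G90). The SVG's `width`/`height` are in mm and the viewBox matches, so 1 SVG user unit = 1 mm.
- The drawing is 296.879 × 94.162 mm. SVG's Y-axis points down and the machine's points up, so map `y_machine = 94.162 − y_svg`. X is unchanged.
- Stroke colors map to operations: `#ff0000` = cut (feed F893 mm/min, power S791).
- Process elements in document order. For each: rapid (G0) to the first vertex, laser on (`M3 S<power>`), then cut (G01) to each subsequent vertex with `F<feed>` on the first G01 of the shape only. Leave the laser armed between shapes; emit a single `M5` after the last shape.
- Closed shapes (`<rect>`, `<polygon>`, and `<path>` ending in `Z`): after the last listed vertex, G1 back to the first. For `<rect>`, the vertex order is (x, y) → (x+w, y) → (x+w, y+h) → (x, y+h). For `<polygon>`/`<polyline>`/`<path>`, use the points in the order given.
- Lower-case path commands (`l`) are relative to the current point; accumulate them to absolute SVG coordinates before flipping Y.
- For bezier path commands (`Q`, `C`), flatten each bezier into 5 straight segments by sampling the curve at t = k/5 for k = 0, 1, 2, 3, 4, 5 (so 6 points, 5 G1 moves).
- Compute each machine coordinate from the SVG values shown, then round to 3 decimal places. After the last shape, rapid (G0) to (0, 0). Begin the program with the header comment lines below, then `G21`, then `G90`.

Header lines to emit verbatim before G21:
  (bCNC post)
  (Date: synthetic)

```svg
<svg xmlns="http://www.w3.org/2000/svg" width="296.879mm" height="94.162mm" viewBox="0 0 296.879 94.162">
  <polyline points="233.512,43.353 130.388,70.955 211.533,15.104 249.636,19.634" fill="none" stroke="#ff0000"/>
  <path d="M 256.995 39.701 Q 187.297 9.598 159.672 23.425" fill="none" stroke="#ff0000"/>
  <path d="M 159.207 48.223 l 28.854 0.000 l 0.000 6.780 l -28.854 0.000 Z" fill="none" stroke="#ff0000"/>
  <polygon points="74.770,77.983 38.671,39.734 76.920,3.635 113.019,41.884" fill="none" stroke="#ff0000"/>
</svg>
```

Since the viewBox matches the mm dimensions, user units are millimetres directly. The only transform is the Y-flip y_m = 94.162 − y_svg.

Shape 1 is a open polyline drawn with `<polyline>`. Its stroke #ff0000 means cut at S791, F893. After flipping Y the toolpath is (233.512,50.809) → (130.388,23.207) → (211.533,79.058) → (249.636,74.528).

Shape 2 is a quadratic bezier drawn with `<path>`. Its stroke #ff0000 means cut at S791, F893. After flipping Y the toolpath is (256.995,54.461) → (230.799,64.745) → (207.968,71.515) → (188.504,74.770) → (172.405,74.511) → (159.672,70.737).

Shape 3 is a rectangle drawn with `<path>`. Its stroke #ff0000 means cut at S791, F893. After flipping Y the toolpath is (159.207,45.939) → (188.061,45.939) → (188.061,39.159) → (159.207,39.159) → (159.207,45.939), returning to the start.

Shape 4 is a regular polygon drawn with `<polygon>`. Its stroke #ff0000 means cut at S791, F893. After flipping Y the toolpath is (74.770,16.179) → (38.671,54.428) → (76.920,90.527) → (113.019,52.278) → (74.770,16.179), returning to the start.

(bCNC post)
(Date: synthetic)
G21
G90
G0 X233.512 Y50.809
M3 S791
G01 X130.388 Y23.207 F893
G01 X211.533 Y79.058
G01 X249.636 Y74.528
G0 X256.995 Y54.461
M3 S791
G01 X230.799 Y64.745 F893
G01 X207.968 Y71.515
G01 X188.504 Y74.770
G01 X172.405 Y74.511
G01 X159.672 Y70.737
G0 X159.207 Y45.939
M3 S791
G01 X188.061 Y45.939 F893
G01 X188.061 Y39.159
G01 X159.207 Y39.159
G01 X159.207 Y45.939
G0 X74.770 Y16.179
M3 S791
G01 X38.671 Y54.428 F893
G01 X76.920 Y90.527
G01 X113.019 Y52.278
G01 X74.770 Y16.179
M5
G0 X0.000 Y0.000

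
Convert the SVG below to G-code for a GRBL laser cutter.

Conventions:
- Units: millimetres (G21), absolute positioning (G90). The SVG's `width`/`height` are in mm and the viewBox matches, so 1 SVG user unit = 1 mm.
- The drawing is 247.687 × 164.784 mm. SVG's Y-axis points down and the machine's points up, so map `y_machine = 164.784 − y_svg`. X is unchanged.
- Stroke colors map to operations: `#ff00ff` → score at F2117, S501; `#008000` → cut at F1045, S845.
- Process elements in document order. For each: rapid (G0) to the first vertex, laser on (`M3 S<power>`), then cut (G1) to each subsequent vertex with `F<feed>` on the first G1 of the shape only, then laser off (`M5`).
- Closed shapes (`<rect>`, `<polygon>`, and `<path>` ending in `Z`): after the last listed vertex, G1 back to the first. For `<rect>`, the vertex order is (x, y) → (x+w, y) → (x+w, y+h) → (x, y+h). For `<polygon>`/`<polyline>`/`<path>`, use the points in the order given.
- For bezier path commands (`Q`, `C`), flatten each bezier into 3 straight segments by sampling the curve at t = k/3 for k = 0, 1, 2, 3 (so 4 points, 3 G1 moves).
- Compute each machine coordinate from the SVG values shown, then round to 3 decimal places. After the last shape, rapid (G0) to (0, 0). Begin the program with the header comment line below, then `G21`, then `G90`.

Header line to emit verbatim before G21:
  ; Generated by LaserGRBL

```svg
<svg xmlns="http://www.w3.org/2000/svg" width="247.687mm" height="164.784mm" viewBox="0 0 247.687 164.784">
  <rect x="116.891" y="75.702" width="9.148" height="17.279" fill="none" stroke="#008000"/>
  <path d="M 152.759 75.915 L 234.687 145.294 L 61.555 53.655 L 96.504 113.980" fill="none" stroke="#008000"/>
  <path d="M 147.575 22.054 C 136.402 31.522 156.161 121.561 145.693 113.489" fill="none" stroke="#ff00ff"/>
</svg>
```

Since the viewBox matches the mm dimensions, user units are millimetres directly. The only transform is the Y-flip y_m = 164.784 − y_svg.

Shape 1 is a rectangle drawn with `<rect>`. Its stroke #008000 means cut at S845, F1045. After flipping Y the toolpath is (116.891,89.082) → (126.039,89.082) → (126.039,71.803) → (116.891,71.803) → (116.891,89.082), returning to the start.

Shape 2 is a open polyline drawn with `<path>`. Its stroke #008000 means cut at S845, F1045. After flipping Y the toolpath is (152.759,88.869) → (234.687,19.490) → (61.555,111.129) → (96.504,50.804).

Shape 3 is a cubic bezier drawn with `<path>`. Its stroke #ff00ff means score at S501, F2117. After flipping Y the toolpath is (147.575,142.730) → (144.448,113.023) → (148.350,69.309) → (145.693,51.295).

; Generated by LaserGRBL
G21
G90
G0 X116.891 Y89.082
M3 S845
G1 X126.039 Y89.082 F1045
G1 X126.039 Y71.803
G1 X116.891 Y71.803
G1 X116.891 Y89.082
M5
G0 X152.759 Y88.869
M3 S845
G1 X234.687 Y19.490 F1045
G1 X61.555 Y111.129
G1 X96.504 Y50.804
M5
G0 X147.575 Y142.730
M3 S501
G1 X144.448 Y113.023 F2117
G1 X148.350 Y69.309
G1 X145.693 Y51.295
M5
G0 X0.000 Y0.000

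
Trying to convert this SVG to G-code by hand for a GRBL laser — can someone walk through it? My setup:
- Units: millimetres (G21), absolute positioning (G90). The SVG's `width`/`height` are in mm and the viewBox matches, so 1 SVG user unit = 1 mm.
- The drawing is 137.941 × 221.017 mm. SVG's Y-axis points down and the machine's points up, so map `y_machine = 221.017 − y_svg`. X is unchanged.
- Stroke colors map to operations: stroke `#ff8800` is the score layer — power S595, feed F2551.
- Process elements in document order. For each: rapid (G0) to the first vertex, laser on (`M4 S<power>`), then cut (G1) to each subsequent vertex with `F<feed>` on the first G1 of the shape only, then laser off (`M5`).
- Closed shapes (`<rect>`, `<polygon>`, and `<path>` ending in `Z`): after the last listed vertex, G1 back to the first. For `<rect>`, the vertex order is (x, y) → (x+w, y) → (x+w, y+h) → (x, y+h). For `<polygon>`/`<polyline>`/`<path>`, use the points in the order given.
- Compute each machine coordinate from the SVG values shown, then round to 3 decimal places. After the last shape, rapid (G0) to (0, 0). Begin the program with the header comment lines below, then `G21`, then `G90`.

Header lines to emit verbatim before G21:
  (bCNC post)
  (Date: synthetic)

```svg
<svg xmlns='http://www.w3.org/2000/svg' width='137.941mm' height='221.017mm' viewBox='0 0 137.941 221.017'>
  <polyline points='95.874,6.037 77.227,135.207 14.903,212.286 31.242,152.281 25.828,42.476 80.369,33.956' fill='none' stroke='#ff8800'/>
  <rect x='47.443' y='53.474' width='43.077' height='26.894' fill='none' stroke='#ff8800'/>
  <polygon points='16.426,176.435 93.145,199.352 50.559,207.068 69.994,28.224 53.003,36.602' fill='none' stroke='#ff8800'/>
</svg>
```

(bCNC post)
(Date: synthetic)
G21
G90
G0 X95.874 Y214.980
M4 S595
G1 X77.227 Y85.810 F2551
G1 X14.903 Y8.731
G1 X31.242 Y68.736
G1 X25.828 Y178.541
G1 X80.369 Y187.061
M5
G0 X47.443 Y167.543
M4 S595
G1 X90.520 Y167.543 F2551
G1 X90.520 Y140.649
G1 X47.443 Y140.649
G1 X47.443 Y167.543
M5
G0 X16.426 Y44.582
M4 S595
G1 X93.145 Y21.665 F2551
G1 X50.559 Y13.949
G1 X69.994 Y192.793
G1 X53.003 Y184.415
G1 X16.426 Y44.582
M5
G0 X0.000 Y0.000

viewBox `0 0 137.941 221.017` with mm width/height → 1 unit = 1 mm. Flip: y_m = 221.017 − y_svg.

**Shape 1** — `<polyline>` open polyline, stroke `#ff8800` → score (S595, F2551). Machine vertices: (95.874,214.980) → (77.227,85.810) → (14.903,8.731) → (31.242,68.736) → (25.828,178.541) → (80.369,187.061). Open path.

**Shape 2** — `<rect>` rectangle, stroke `#ff8800` → score (S595, F2551). Machine vertices: (47.443,167.543) → (90.520,167.543) → (90.520,140.649) → (47.443,140.649) → (47.443,167.543). Closed: final G1 returns to the first vertex.

**Shape 3** — `<polygon>` closed polygon, stroke `#ff8800` → score (S595, F2551). Machine vertices: (16.426,44.582) → (93.145,21.665) → (50.559,13.949) → (69.994,192.793) → (53.003,184.415) → (16.426,44.582). Closed: final G1 returns to the first vertex.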